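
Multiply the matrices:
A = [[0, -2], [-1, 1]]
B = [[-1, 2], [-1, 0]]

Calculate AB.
[[2, 0], [0, -2]]

Each entry (i,j) of AB = sum over k of A[i][k]*B[k][j].
(AB)[0][0] = (0)*(-1) + (-2)*(-1) = 2
(AB)[0][1] = (0)*(2) + (-2)*(0) = 0
(AB)[1][0] = (-1)*(-1) + (1)*(-1) = 0
(AB)[1][1] = (-1)*(2) + (1)*(0) = -2
AB = [[2, 0], [0, -2]]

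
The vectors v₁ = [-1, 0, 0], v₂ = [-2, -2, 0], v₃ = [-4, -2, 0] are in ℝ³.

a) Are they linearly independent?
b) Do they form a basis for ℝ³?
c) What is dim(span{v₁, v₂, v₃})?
Not independent, not a basis, dim(span) = 2

Check whether v₃ can be written as a linear combination of v₁ and v₂.
v₃ = (2)·v₁ + (1)·v₂ = [-4, -2, 0], so the three vectors are linearly dependent.
Thus they do not form a basis for ℝ³, and dim(span{v₁, v₂, v₃}) = 2 (spanned by v₁ and v₂).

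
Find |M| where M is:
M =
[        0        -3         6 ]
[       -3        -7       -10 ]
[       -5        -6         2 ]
det(M) = -270

Expand along row 0 (cofactor expansion): det(M) = a*(e*i - f*h) - b*(d*i - f*g) + c*(d*h - e*g), where the 3×3 is [[a, b, c], [d, e, f], [g, h, i]].
Minor M_00 = (-7)*(2) - (-10)*(-6) = -14 - 60 = -74.
Minor M_01 = (-3)*(2) - (-10)*(-5) = -6 - 50 = -56.
Minor M_02 = (-3)*(-6) - (-7)*(-5) = 18 - 35 = -17.
det(M) = (0)*(-74) - (-3)*(-56) + (6)*(-17) = 0 - 168 - 102 = -270.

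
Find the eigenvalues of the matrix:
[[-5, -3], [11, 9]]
λ = -2 and λ = 6

Characteristic equation: det(A - λI) = 0
λ² - (trace)λ + (det) = 0
λ² - (4)λ + (-12) = 0
λ² - 4λ - 12 = 0
Solving: λ = -2, 6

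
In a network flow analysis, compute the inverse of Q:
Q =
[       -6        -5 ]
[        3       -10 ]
det(Q) = 75
Q⁻¹ =
[    -2/15      1/15 ]
[    -1/25     -2/25 ]

For a 2×2 matrix Q = [[a, b], [c, d]] with det(Q) ≠ 0, Q⁻¹ = (1/det(Q)) * [[d, -b], [-c, a]].
det(Q) = (-6)*(-10) - (-5)*(3) = 60 + 15 = 75.
Q⁻¹ = (1/75) * [[-10, 5], [-3, -6]].
Dividing each entry by 75 and reducing:
Q⁻¹ =
[    -2/15      1/15 ]
[    -1/25     -2/25 ]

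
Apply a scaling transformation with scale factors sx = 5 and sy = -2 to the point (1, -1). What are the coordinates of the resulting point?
(5, 2)

Scaling matrix:
[[5, 0], [0, -2]]
Result: (1 × 5, -1 × -2) = (5, 2)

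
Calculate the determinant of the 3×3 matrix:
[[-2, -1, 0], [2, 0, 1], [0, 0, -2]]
-4

Expansion along first row:
det = -2·det([[0,1],[0,-2]]) - -1·det([[2,1],[0,-2]]) + 0·det([[2,0],[0,0]])
    = -2·(0·-2 - 1·0) - -1·(2·-2 - 1·0) + 0·(2·0 - 0·0)
    = -2·0 - -1·-4 + 0·0
    = 0 + -4 + 0 = -4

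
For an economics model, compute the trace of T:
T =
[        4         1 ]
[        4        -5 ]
tr(T) = 4 - 5 = -1

The trace of a square matrix is the sum of its diagonal entries.
Diagonal entries of T: T[0][0] = 4, T[1][1] = -5.
tr(T) = 4 - 5 = -1.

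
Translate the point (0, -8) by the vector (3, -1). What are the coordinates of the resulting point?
(3, -9)

Translation by (3, -1):
x' = 0 + 3 = 3
y' = -8 + -1 = -9
Homogeneous matrix: [[1, 0, 3], [0, 1, -1], [0, 0, 1]]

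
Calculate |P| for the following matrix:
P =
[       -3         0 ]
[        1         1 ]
det(P) = -3

For a 2×2 matrix [[a, b], [c, d]], det = a*d - b*c.
det(P) = (-3)*(1) - (0)*(1) = -3 - 0 = -3.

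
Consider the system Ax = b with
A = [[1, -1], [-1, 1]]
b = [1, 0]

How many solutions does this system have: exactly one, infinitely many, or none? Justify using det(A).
No solution

det(A) = (1)*(1) - (-1)*(-1) = 0, so A is singular.
The column space of A is span(column 1) = span([1, -1]).
b = [1, 0] is not a scalar multiple of column 1, so b ∉ column space and the system is inconsistent — no solution.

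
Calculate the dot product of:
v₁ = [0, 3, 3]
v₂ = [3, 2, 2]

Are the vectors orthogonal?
12, No

The dot product is the sum of products of corresponding components.
v₁·v₂ = (0)*(3) + (3)*(2) + (3)*(2) = 0 + 6 + 6 = 12.
Two vectors are orthogonal iff their dot product is 0; here the dot product is 12, so the vectors are not orthogonal.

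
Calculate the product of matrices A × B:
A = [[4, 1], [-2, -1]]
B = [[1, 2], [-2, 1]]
[[2, 9], [0, -5]]

Matrix multiplication:
C[0][0] = 4×1 + 1×-2 = 2
C[0][1] = 4×2 + 1×1 = 9
C[1][0] = -2×1 + -1×-2 = 0
C[1][1] = -2×2 + -1×1 = -5
Result: [[2, 9], [0, -5]]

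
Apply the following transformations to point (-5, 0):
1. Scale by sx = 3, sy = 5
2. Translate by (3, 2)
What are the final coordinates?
(-12, 2)

Step 1: Scale (-5, 0) by (sx, sy) = (3, 5) → (-15, 0)
Step 2: Translate by (3, 2) → (-12, 2)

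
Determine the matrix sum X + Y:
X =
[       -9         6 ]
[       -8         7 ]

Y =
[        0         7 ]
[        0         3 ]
X + Y =
[       -9        13 ]
[       -8        10 ]

Matrix addition is elementwise: (X+Y)[i][j] = X[i][j] + Y[i][j].
  (X+Y)[0][0] = (-9) + (0) = -9
  (X+Y)[0][1] = (6) + (7) = 13
  (X+Y)[1][0] = (-8) + (0) = -8
  (X+Y)[1][1] = (7) + (3) = 10
X + Y =
[       -9        13 ]
[       -8        10 ]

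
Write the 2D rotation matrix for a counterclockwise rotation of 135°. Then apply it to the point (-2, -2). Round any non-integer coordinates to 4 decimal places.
R = [[-√2/2, -√2/2], [√2/2, -√2/2]]; R·(-2, -2) = (2.8284, 0.0000)

Rotation matrix formula: R(θ) = [[cos θ, -sin θ], [sin θ, cos θ]]
For θ = 135°:
cos(135°) = -√2/2
sin(135°) = √2/2
R = [[-√2/2, -√2/2], [√2/2, -√2/2]]
Apply to (-2, -2): [-√2/2·-2 + (-√2/2)·-2, √2/2·-2 + -√2/2·-2] = (2.8284, 0.0000)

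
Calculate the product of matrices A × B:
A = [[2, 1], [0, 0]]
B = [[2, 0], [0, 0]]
[[4, 0], [0, 0]]

Matrix multiplication:
C[0][0] = 2×2 + 1×0 = 4
C[0][1] = 2×0 + 1×0 = 0
C[1][0] = 0×2 + 0×0 = 0
C[1][1] = 0×0 + 0×0 = 0
Result: [[4, 0], [0, 0]]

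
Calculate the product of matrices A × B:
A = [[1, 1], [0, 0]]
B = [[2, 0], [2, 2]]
[[4, 2], [0, 0]]

Matrix multiplication:
C[0][0] = 1×2 + 1×2 = 4
C[0][1] = 1×0 + 1×2 = 2
C[1][0] = 0×2 + 0×2 = 0
C[1][1] = 0×0 + 0×2 = 0
Result: [[4, 2], [0, 0]]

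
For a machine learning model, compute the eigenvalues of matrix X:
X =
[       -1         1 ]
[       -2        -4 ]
λ = -3, -2

Solve det(X - λI) = 0. For a 2×2 matrix the characteristic equation is λ² - (trace)λ + det = 0.
trace(X) = a + d = -1 - 4 = -5.
det(X) = a*d - b*c = (-1)*(-4) - (1)*(-2) = 4 + 2 = 6.
Characteristic equation: λ² - (-5)λ + (6) = 0.
Discriminant = (-5)² - 4*(6) = 25 - 24 = 1.
λ = (-5 ± √1) / 2 = (-5 ± 1) / 2 = -3, -2.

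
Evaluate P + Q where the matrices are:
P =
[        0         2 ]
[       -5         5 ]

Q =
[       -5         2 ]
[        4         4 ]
P + Q =
[       -5         4 ]
[       -1         9 ]

Matrix addition is elementwise: (P+Q)[i][j] = P[i][j] + Q[i][j].
  (P+Q)[0][0] = (0) + (-5) = -5
  (P+Q)[0][1] = (2) + (2) = 4
  (P+Q)[1][0] = (-5) + (4) = -1
  (P+Q)[1][1] = (5) + (4) = 9
P + Q =
[       -5         4 ]
[       -1         9 ]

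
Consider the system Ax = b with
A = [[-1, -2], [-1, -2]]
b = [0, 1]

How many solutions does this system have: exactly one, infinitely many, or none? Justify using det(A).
No solution

det(A) = (-1)*(-2) - (-2)*(-1) = 0, so A is singular.
The column space of A is span(column 1) = span([-1, -1]).
b = [0, 1] is not a scalar multiple of column 1, so b ∉ column space and the system is inconsistent — no solution.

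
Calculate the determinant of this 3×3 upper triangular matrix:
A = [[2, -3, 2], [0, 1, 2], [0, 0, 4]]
8

The determinant of a triangular matrix is the product of its diagonal entries (the off-diagonal entries above the diagonal do not affect it).
det(A) = (2) * (1) * (4) = 8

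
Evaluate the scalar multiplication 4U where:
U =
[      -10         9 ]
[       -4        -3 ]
4U =
[      -40        36 ]
[      -16       -12 ]

Scalar multiplication is elementwise: (4U)[i][j] = 4 * U[i][j].
  (4U)[0][0] = 4 * (-10) = -40
  (4U)[0][1] = 4 * (9) = 36
  (4U)[1][0] = 4 * (-4) = -16
  (4U)[1][1] = 4 * (-3) = -12
4U =
[      -40        36 ]
[      -16       -12 ]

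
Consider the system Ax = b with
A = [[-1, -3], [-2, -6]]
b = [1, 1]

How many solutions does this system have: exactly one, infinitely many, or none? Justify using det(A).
No solution

det(A) = (-1)*(-6) - (-3)*(-2) = 0, so A is singular.
The column space of A is span(column 1) = span([-1, -2]).
b = [1, 1] is not a scalar multiple of column 1, so b ∉ column space and the system is inconsistent — no solution.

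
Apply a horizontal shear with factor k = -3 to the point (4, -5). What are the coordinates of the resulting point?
(19, -5)

Shear matrix for horizontal shear with factor k = -3:
[[1, -3], [0, 1]]
Result: (4, -5) → (19, -5)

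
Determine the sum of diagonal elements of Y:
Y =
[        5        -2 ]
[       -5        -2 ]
tr(Y) = 5 - 2 = 3

The trace of a square matrix is the sum of its diagonal entries.
Diagonal entries of Y: Y[0][0] = 5, Y[1][1] = -2.
tr(Y) = 5 - 2 = 3.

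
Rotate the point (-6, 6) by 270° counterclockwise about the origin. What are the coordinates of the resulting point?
(6, 6)

Rotation matrix R(θ) = [[cos θ, -sin θ], [sin θ, cos θ]]; for θ = 270°:
R = [[0, 1], [-1, 0]]
Result: R × [-6, 6]ᵀ = [0·-6 + (1)·6, -1·-6 + (0)·6]ᵀ = (6, 6)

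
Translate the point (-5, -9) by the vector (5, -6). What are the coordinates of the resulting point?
(0, -15)

Translation by (5, -6):
x' = -5 + 5 = 0
y' = -9 + -6 = -15
Homogeneous matrix: [[1, 0, 5], [0, 1, -6], [0, 0, 1]]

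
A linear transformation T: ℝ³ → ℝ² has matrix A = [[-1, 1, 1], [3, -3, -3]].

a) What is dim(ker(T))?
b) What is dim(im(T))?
dim(ker) = 2, dim(im) = 1

Observe that row 2 = -3 × row 1 (so the rows are linearly dependent).
Thus rank(A) = 1 (only one linearly independent row).
dim(im(T)) = rank(A) = 1.
By the rank-nullity theorem applied to T: ℝ³ → ℝ², rank(A) + nullity(A) = 3 (the domain dimension), so dim(ker(T)) = 3 - 1 = 2.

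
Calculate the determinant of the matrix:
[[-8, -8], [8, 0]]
64

For a 2×2 matrix [[a, b], [c, d]], det = ad - bc
det = (-8)(0) - (-8)(8) = 0 - -64 = 64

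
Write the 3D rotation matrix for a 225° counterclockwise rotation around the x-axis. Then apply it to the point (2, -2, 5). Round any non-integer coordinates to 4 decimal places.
R = [[1, 0, 0], [0, -√2/2, √2/2], [0, -√2/2, -√2/2]]; R·(2, -2, 5) = (2.0000, 4.9497, -2.1213)

Rotation matrix for 225° around x-axis:
cos(225°) = -√2/2, sin(225°) = -√2/2
R = [[1, 0, 0], [0, -√2/2, √2/2], [0, -√2/2, -√2/2]]
Apply to (2, -2, 5): R·[2, -2, 5]ᵀ = (2.0000, 4.9497, -2.1213)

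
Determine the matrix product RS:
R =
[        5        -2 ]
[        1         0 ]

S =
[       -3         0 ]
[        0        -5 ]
RS =
[      -15        10 ]
[       -3         0 ]

Matrix multiplication: (RS)[i][j] = sum over k of R[i][k] * S[k][j].
  (RS)[0][0] = (5)*(-3) + (-2)*(0) = -15
  (RS)[0][1] = (5)*(0) + (-2)*(-5) = 10
  (RS)[1][0] = (1)*(-3) + (0)*(0) = -3
  (RS)[1][1] = (1)*(0) + (0)*(-5) = 0
RS =
[      -15        10 ]
[       -3         0 ]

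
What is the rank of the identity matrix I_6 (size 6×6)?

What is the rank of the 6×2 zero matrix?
rank(I_6) = 6, rank(0) = 0

The identity I_6 has 6 columns that are the standard basis vectors e_1, …, e_6. These are linearly independent, so all 6 columns are pivots and rank(I_6) = 6.
The 6×2 zero matrix has every entry zero, so every row is the zero row and there are no pivots; rank(0) = 0.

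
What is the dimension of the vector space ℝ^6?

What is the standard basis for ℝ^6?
Dimension = 6; standard basis = {e_1, e_2, e_3, …, e_6}

ℝ^6 is the space of 6-tuples of real numbers; its dimension is 6.
The standard basis consists of 6 vectors: e_1, e_2, e_3, …, e_6, where e_i is the vector with 1 in position i and 0 elsewhere.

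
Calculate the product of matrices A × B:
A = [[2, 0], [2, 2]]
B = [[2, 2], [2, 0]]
[[4, 4], [8, 4]]

Matrix multiplication:
C[0][0] = 2×2 + 0×2 = 4
C[0][1] = 2×2 + 0×0 = 4
C[1][0] = 2×2 + 2×2 = 8
C[1][1] = 2×2 + 2×0 = 4
Result: [[4, 4], [8, 4]]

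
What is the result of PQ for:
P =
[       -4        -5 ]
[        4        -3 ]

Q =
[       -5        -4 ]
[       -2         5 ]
PQ =
[       30        -9 ]
[      -14       -31 ]

Matrix multiplication: (PQ)[i][j] = sum over k of P[i][k] * Q[k][j].
  (PQ)[0][0] = (-4)*(-5) + (-5)*(-2) = 30
  (PQ)[0][1] = (-4)*(-4) + (-5)*(5) = -9
  (PQ)[1][0] = (4)*(-5) + (-3)*(-2) = -14
  (PQ)[1][1] = (4)*(-4) + (-3)*(5) = -31
PQ =
[       30        -9 ]
[      -14       -31 ]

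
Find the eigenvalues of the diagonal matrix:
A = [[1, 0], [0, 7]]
λ₁ = 1, λ₂ = 7

The characteristic polynomial of A is det(A - λI) = (1 - λ)(7 - λ) = 0.
The roots are λ = 1 and λ = 7, so the eigenvalues are the diagonal entries.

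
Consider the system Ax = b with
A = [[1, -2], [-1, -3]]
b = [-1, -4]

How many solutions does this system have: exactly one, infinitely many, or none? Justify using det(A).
Exactly one solution

Compute det(A) = (1)*(-3) - (-2)*(-1) = -5.
Because det(A) ≠ 0, A is invertible and Ax = b has a unique solution for every b (here x = A⁻¹ b).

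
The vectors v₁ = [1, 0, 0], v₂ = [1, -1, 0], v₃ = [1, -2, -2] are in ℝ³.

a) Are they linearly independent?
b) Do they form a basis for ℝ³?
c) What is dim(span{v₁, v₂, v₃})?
Yes independent, yes basis, dim = 3

Stack v₁, v₂, v₃ as rows of a 3×3 matrix.
[[1, 0, 0]; [1, -1, 0]; [1, -2, -2]] is already lower triangular with nonzero diagonal entries (1, -1, -2), so its determinant is the product of the diagonal entries, det = (1)·(-1)·(-2) = 2 ≠ 0, and the rows are linearly independent.
Three linearly independent vectors in ℝ³ form a basis for ℝ³, so dim(span{v₁,v₂,v₃}) = 3.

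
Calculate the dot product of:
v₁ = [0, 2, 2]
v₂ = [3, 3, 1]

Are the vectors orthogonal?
8, No

The dot product is the sum of products of corresponding components.
v₁·v₂ = (0)*(3) + (2)*(3) + (2)*(1) = 0 + 6 + 2 = 8.
Two vectors are orthogonal iff their dot product is 0; here the dot product is 8, so the vectors are not orthogonal.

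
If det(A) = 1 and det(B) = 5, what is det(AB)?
5

Use the multiplicative property of determinants: det(AB) = det(A)*det(B).
det(AB) = (1)*(5) = 5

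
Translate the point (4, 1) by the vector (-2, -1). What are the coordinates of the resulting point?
(2, 0)

Translation by (-2, -1):
x' = 4 + -2 = 2
y' = 1 + -1 = 0
Homogeneous matrix: [[1, 0, -2], [0, 1, -1], [0, 0, 1]]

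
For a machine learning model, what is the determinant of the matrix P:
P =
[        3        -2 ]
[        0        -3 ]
det(P) = -9

For a 2×2 matrix [[a, b], [c, d]], det = a*d - b*c.
det(P) = (3)*(-3) - (-2)*(0) = -9 - 0 = -9.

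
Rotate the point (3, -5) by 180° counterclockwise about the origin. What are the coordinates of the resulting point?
(-3, 5)

Rotation matrix R(θ) = [[cos θ, -sin θ], [sin θ, cos θ]]; for θ = 180°:
R = [[-1, 0], [0, -1]]
Result: R × [3, -5]ᵀ = [-1·3 + (0)·-5, 0·3 + (-1)·-5]ᵀ = (-3, 5)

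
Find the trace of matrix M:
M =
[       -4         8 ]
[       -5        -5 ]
tr(M) = -4 - 5 = -9

The trace of a square matrix is the sum of its diagonal entries.
Diagonal entries of M: M[0][0] = -4, M[1][1] = -5.
tr(M) = -4 - 5 = -9.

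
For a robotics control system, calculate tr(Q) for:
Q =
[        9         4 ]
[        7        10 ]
tr(Q) = 9 + 10 = 19

The trace of a square matrix is the sum of its diagonal entries.
Diagonal entries of Q: Q[0][0] = 9, Q[1][1] = 10.
tr(Q) = 9 + 10 = 19.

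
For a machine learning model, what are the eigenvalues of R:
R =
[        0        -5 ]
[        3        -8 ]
λ = -5, -3

Solve det(R - λI) = 0. For a 2×2 matrix the characteristic equation is λ² - (trace)λ + det = 0.
trace(R) = a + d = 0 - 8 = -8.
det(R) = a*d - b*c = (0)*(-8) - (-5)*(3) = 0 + 15 = 15.
Characteristic equation: λ² - (-8)λ + (15) = 0.
Discriminant = (-8)² - 4*(15) = 64 - 60 = 4.
λ = (-8 ± √4) / 2 = (-8 ± 2) / 2 = -5, -3.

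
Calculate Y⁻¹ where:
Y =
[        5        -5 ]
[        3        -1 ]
det(Y) = 10
Y⁻¹ =
[    -1/10       1/2 ]
[    -3/10       1/2 ]

For a 2×2 matrix Y = [[a, b], [c, d]] with det(Y) ≠ 0, Y⁻¹ = (1/det(Y)) * [[d, -b], [-c, a]].
det(Y) = (5)*(-1) - (-5)*(3) = -5 + 15 = 10.
Y⁻¹ = (1/10) * [[-1, 5], [-3, 5]].
Dividing each entry by 10 and reducing:
Y⁻¹ =
[    -1/10       1/2 ]
[    -3/10       1/2 ]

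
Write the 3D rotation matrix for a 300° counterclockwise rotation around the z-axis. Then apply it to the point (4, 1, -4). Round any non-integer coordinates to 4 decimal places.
R = [[1/2, √3/2, 0], [-√3/2, 1/2, 0], [0, 0, 1]]; R·(4, 1, -4) = (2.8660, -2.9641, -4.0000)

Rotation matrix for 300° around z-axis:
cos(300°) = 1/2, sin(300°) = -√3/2
R = [[1/2, √3/2, 0], [-√3/2, 1/2, 0], [0, 0, 1]]
Apply to (4, 1, -4): R·[4, 1, -4]ᵀ = (2.8660, -2.9641, -4.0000)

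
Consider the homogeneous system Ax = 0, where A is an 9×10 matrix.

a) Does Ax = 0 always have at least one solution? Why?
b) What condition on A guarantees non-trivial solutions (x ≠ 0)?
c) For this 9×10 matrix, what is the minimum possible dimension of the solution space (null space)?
a) Yes, x = 0 is always a solution. b) When A has linearly dependent columns (rank < n). c) Minimum nullity = 1.

a) x = 0 satisfies A·0 = 0, so the zero vector is always a solution.
b) Non-trivial solutions exist iff the columns of A are linearly dependent, equivalently rank(A) < n (the number of columns).
c) By rank-nullity, rank(A) + nullity(A) = n = 10. Since A has only 9 rows, rank(A) ≤ 9, so nullity(A) ≥ 10 - 9 = 1.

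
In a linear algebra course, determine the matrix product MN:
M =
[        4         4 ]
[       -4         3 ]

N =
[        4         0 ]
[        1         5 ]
MN =
[       20        20 ]
[      -13        15 ]

Matrix multiplication: (MN)[i][j] = sum over k of M[i][k] * N[k][j].
  (MN)[0][0] = (4)*(4) + (4)*(1) = 20
  (MN)[0][1] = (4)*(0) + (4)*(5) = 20
  (MN)[1][0] = (-4)*(4) + (3)*(1) = -13
  (MN)[1][1] = (-4)*(0) + (3)*(5) = 15
MN =
[       20        20 ]
[      -13        15 ]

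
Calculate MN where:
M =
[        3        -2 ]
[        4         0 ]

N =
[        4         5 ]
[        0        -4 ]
MN =
[       12        23 ]
[       16        20 ]

Matrix multiplication: (MN)[i][j] = sum over k of M[i][k] * N[k][j].
  (MN)[0][0] = (3)*(4) + (-2)*(0) = 12
  (MN)[0][1] = (3)*(5) + (-2)*(-4) = 23
  (MN)[1][0] = (4)*(4) + (0)*(0) = 16
  (MN)[1][1] = (4)*(5) + (0)*(-4) = 20
MN =
[       12        23 ]
[       16        20 ]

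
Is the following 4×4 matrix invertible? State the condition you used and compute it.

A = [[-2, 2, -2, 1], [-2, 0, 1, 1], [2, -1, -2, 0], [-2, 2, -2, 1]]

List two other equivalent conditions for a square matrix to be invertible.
No, not invertible; det(A) = 0 (two rows are equal, so the rows are linearly dependent). Equivalent conditions (failing for this A): rank(A) < 4; Ax = 0 has non-trivial solutions; 0 is an eigenvalue; the columns are linearly dependent.

To check invertibility, compute det(A).
In this matrix, row 0 and the last row are identical, so one row is a scalar multiple of another and the rows are linearly dependent.
A matrix with linearly dependent rows has det = 0 and is not invertible.
Equivalent failed conditions:
- rank(A) < 4.
- Ax = 0 has non-trivial solutions.
- 0 is an eigenvalue.
- The columns are linearly dependent.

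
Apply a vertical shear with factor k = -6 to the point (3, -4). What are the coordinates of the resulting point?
(3, -22)

Shear matrix for vertical shear with factor k = -6:
[[1, 0], [-6, 1]]
Result: (3, -4) → (3, -22)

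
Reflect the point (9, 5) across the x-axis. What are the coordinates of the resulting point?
(9, -5)

Reflection across x-axis: (9, 5) → (9, -5)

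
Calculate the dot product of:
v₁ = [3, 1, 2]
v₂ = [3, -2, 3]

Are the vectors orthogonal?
13, No

The dot product is the sum of products of corresponding components.
v₁·v₂ = (3)*(3) + (1)*(-2) + (2)*(3) = 9 - 2 + 6 = 13.
Two vectors are orthogonal iff their dot product is 0; here the dot product is 13, so the vectors are not orthogonal.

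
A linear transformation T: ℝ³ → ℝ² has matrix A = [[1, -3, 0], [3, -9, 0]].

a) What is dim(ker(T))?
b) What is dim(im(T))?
dim(ker) = 2, dim(im) = 1

Observe that row 2 = 3 × row 1 (so the rows are linearly dependent).
Thus rank(A) = 1 (only one linearly independent row).
dim(im(T)) = rank(A) = 1.
By the rank-nullity theorem applied to T: ℝ³ → ℝ², rank(A) + nullity(A) = 3 (the domain dimension), so dim(ker(T)) = 3 - 1 = 2.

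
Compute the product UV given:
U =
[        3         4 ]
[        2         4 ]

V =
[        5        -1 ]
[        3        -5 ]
UV =
[       27       -23 ]
[       22       -22 ]

Matrix multiplication: (UV)[i][j] = sum over k of U[i][k] * V[k][j].
  (UV)[0][0] = (3)*(5) + (4)*(3) = 27
  (UV)[0][1] = (3)*(-1) + (4)*(-5) = -23
  (UV)[1][0] = (2)*(5) + (4)*(3) = 22
  (UV)[1][1] = (2)*(-1) + (4)*(-5) = -22
UV =
[       27       -23 ]
[       22       -22 ]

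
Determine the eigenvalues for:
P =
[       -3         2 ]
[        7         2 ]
λ = -5, 4

Solve det(P - λI) = 0. For a 2×2 matrix the characteristic equation is λ² - (trace)λ + det = 0.
trace(P) = a + d = -3 + 2 = -1.
det(P) = a*d - b*c = (-3)*(2) - (2)*(7) = -6 - 14 = -20.
Characteristic equation: λ² - (-1)λ + (-20) = 0.
Discriminant = (-1)² - 4*(-20) = 1 + 80 = 81.
λ = (-1 ± √81) / 2 = (-1 ± 9) / 2 = -5, 4.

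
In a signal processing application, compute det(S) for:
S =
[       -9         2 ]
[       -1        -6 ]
det(S) = 56

For a 2×2 matrix [[a, b], [c, d]], det = a*d - b*c.
det(S) = (-9)*(-6) - (2)*(-1) = 54 + 2 = 56.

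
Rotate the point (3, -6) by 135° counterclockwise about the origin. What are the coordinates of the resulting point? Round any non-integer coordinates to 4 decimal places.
(2.1213, 6.3640)

Rotation matrix R(θ) = [[cos θ, -sin θ], [sin θ, cos θ]]; for θ = 135°:
R = [[-√2/2, -√2/2], [√2/2, -√2/2]]
Result: R × [3, -6]ᵀ = [-√2/2·3 + (-√2/2)·-6, √2/2·3 + (-√2/2)·-6]ᵀ = (2.1213, 6.3640)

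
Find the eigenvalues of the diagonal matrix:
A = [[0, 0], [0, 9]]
λ₁ = 0, λ₂ = 9

The characteristic polynomial of A is det(A - λI) = (0 - λ)(9 - λ) = 0.
The roots are λ = 0 and λ = 9, so the eigenvalues are the diagonal entries.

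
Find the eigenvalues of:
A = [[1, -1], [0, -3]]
λ = -3, 1

Solve det(A - λI) = 0. For a 2×2 matrix this is λ² - (trace)λ + det = 0.
trace(A) = 1 - 3 = -2.
det(A) = (1)*(-3) - (-1)*(0) = -3 - 0 = -3.
Characteristic equation: λ² - (-2)λ + (-3) = 0.
Discriminant: (-2)² - 4*(-3) = 4 + 12 = 16.
Roots: λ = (-2 ± √16) / 2 = -3, 1.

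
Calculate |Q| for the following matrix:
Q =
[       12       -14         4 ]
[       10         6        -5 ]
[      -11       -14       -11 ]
det(Q) = -4238

Expand along row 0 (cofactor expansion): det(Q) = a*(e*i - f*h) - b*(d*i - f*g) + c*(d*h - e*g), where the 3×3 is [[a, b, c], [d, e, f], [g, h, i]].
Minor M_00 = (6)*(-11) - (-5)*(-14) = -66 - 70 = -136.
Minor M_01 = (10)*(-11) - (-5)*(-11) = -110 - 55 = -165.
Minor M_02 = (10)*(-14) - (6)*(-11) = -140 + 66 = -74.
det(Q) = (12)*(-136) - (-14)*(-165) + (4)*(-74) = -1632 - 2310 - 296 = -4238.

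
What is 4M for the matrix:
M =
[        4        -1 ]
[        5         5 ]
4M =
[       16        -4 ]
[       20        20 ]

Scalar multiplication is elementwise: (4M)[i][j] = 4 * M[i][j].
  (4M)[0][0] = 4 * (4) = 16
  (4M)[0][1] = 4 * (-1) = -4
  (4M)[1][0] = 4 * (5) = 20
  (4M)[1][1] = 4 * (5) = 20
4M =
[       16        -4 ]
[       20        20 ]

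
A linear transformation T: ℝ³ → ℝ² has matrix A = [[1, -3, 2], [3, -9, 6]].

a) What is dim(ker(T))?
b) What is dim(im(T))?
dim(ker) = 2, dim(im) = 1

Observe that row 2 = 3 × row 1 (so the rows are linearly dependent).
Thus rank(A) = 1 (only one linearly independent row).
dim(im(T)) = rank(A) = 1.
By the rank-nullity theorem applied to T: ℝ³ → ℝ², rank(A) + nullity(A) = 3 (the domain dimension), so dim(ker(T)) = 3 - 1 = 2.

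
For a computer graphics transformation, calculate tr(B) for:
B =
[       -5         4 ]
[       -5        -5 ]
tr(B) = -5 - 5 = -10

The trace of a square matrix is the sum of its diagonal entries.
Diagonal entries of B: B[0][0] = -5, B[1][1] = -5.
tr(B) = -5 - 5 = -10.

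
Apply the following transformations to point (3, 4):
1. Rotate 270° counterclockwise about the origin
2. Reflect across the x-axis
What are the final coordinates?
(4, 3)

Step 1: Rotate 270° → (4, -3)
Step 2: Reflect across the x-axis → (4, 3)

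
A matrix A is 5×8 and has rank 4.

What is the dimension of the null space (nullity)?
4

The rank-nullity theorem for an m×n matrix states:
rank(A) + nullity(A) = n (the number of columns).
Here n = 8 and rank(A) = 4, so nullity(A) = 8 - 4 = 4.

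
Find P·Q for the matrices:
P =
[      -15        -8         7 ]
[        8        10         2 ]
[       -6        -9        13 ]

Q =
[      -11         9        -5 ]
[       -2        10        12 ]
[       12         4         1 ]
PQ =
[      265      -187       -14 ]
[      -84       180        82 ]
[      240       -92       -65 ]

Matrix multiplication: (PQ)[i][j] = sum over k of P[i][k] * Q[k][j].
  (PQ)[0][0] = (-15)*(-11) + (-8)*(-2) + (7)*(12) = 265
  (PQ)[0][1] = (-15)*(9) + (-8)*(10) + (7)*(4) = -187
  (PQ)[0][2] = (-15)*(-5) + (-8)*(12) + (7)*(1) = -14
  (PQ)[1][0] = (8)*(-11) + (10)*(-2) + (2)*(12) = -84
  (PQ)[1][1] = (8)*(9) + (10)*(10) + (2)*(4) = 180
  (PQ)[1][2] = (8)*(-5) + (10)*(12) + (2)*(1) = 82
  (PQ)[2][0] = (-6)*(-11) + (-9)*(-2) + (13)*(12) = 240
  (PQ)[2][1] = (-6)*(9) + (-9)*(10) + (13)*(4) = -92
  (PQ)[2][2] = (-6)*(-5) + (-9)*(12) + (13)*(1) = -65
PQ =
[      265      -187       -14 ]
[      -84       180        82 ]
[      240       -92       -65 ]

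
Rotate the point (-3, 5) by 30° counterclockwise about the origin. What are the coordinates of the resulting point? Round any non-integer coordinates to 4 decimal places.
(-5.0981, 2.8301)

Rotation matrix R(θ) = [[cos θ, -sin θ], [sin θ, cos θ]]; for θ = 30°:
R = [[√3/2, -1/2], [1/2, √3/2]]
Result: R × [-3, 5]ᵀ = [√3/2·-3 + (-1/2)·5, 1/2·-3 + (√3/2)·5]ᵀ = (-5.0981, 2.8301)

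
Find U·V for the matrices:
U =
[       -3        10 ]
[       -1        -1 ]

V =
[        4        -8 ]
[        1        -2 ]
UV =
[       -2         4 ]
[       -5        10 ]

Matrix multiplication: (UV)[i][j] = sum over k of U[i][k] * V[k][j].
  (UV)[0][0] = (-3)*(4) + (10)*(1) = -2
  (UV)[0][1] = (-3)*(-8) + (10)*(-2) = 4
  (UV)[1][0] = (-1)*(4) + (-1)*(1) = -5
  (UV)[1][1] = (-1)*(-8) + (-1)*(-2) = 10
UV =
[       -2         4 ]
[       -5        10 ]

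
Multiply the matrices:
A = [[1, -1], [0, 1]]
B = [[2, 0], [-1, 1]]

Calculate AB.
[[3, -1], [-1, 1]]

Each entry (i,j) of AB = sum over k of A[i][k]*B[k][j].
(AB)[0][0] = (1)*(2) + (-1)*(-1) = 3
(AB)[0][1] = (1)*(0) + (-1)*(1) = -1
(AB)[1][0] = (0)*(2) + (1)*(-1) = -1
(AB)[1][1] = (0)*(0) + (1)*(1) = 1
AB = [[3, -1], [-1, 1]]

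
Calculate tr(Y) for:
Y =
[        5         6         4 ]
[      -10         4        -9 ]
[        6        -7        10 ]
tr(Y) = 5 + 4 + 10 = 19

The trace of a square matrix is the sum of its diagonal entries.
Diagonal entries of Y: Y[0][0] = 5, Y[1][1] = 4, Y[2][2] = 10.
tr(Y) = 5 + 4 + 10 = 19.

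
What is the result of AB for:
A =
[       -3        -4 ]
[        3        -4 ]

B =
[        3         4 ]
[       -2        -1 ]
AB =
[       -1        -8 ]
[       17        16 ]

Matrix multiplication: (AB)[i][j] = sum over k of A[i][k] * B[k][j].
  (AB)[0][0] = (-3)*(3) + (-4)*(-2) = -1
  (AB)[0][1] = (-3)*(4) + (-4)*(-1) = -8
  (AB)[1][0] = (3)*(3) + (-4)*(-2) = 17
  (AB)[1][1] = (3)*(4) + (-4)*(-1) = 16
AB =
[       -1        -8 ]
[       17        16 ]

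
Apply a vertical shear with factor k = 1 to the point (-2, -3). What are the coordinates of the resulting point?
(-2, -5)

Shear matrix for vertical shear with factor k = 1:
[[1, 0], [1, 1]]
Result: (-2, -3) → (-2, -5)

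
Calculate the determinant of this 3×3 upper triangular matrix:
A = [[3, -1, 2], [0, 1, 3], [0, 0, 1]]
3

The determinant of a triangular matrix is the product of its diagonal entries (the off-diagonal entries above the diagonal do not affect it).
det(A) = (3) * (1) * (1) = 3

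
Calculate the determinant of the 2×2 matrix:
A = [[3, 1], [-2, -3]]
-7

For A = [[a, b], [c, d]], det(A) = a*d - b*c.
det(A) = (3)*(-3) - (1)*(-2) = -9 - -2 = -7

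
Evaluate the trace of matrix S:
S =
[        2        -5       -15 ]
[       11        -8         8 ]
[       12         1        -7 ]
tr(S) = 2 - 8 - 7 = -13

The trace of a square matrix is the sum of its diagonal entries.
Diagonal entries of S: S[0][0] = 2, S[1][1] = -8, S[2][2] = -7.
tr(S) = 2 - 8 - 7 = -13.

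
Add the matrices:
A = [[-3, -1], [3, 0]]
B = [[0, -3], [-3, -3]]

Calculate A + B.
[[-3, -4], [0, -3]]

Add corresponding elements:
(-3)+(0)=-3
(-1)+(-3)=-4
(3)+(-3)=0
(0)+(-3)=-3
A + B = [[-3, -4], [0, -3]]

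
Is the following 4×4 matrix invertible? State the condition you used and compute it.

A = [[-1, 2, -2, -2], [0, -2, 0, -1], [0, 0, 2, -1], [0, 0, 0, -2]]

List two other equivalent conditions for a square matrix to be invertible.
Yes, invertible; det(A) = -8 ≠ 0. Equivalent conditions: rank(A) = 4; Ax = 0 has only the trivial solution; 0 is not an eigenvalue; the columns of A are linearly independent.

To check invertibility, compute det(A).
The given matrix is triangular, so det(A) equals the product of its diagonal entries = -8 ≠ 0.
Since det(A) ≠ 0, A is invertible.
Equivalent conditions for a square matrix A to be invertible:
- rank(A) = 4 (full rank).
- The homogeneous system Ax = 0 has only the trivial solution x = 0.
- 0 is not an eigenvalue of A.
- The columns (equivalently rows) of A are linearly independent.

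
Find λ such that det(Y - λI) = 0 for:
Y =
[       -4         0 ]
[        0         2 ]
λ = -4, 2

Solve det(Y - λI) = 0. For a 2×2 matrix the characteristic equation is λ² - (trace)λ + det = 0.
trace(Y) = a + d = -4 + 2 = -2.
det(Y) = a*d - b*c = (-4)*(2) - (0)*(0) = -8 - 0 = -8.
Characteristic equation: λ² - (-2)λ + (-8) = 0.
Discriminant = (-2)² - 4*(-8) = 4 + 32 = 36.
λ = (-2 ± √36) / 2 = (-2 ± 6) / 2 = -4, 2.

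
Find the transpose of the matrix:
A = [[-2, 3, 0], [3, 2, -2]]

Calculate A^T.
[[-2, 3], [3, 2], [0, -2]]

The transpose sends entry (i,j) to (j,i); rows become columns.
Row 0 of A: [-2, 3, 0] -> column 0 of A^T.
Row 1 of A: [3, 2, -2] -> column 1 of A^T.
A^T = [[-2, 3], [3, 2], [0, -2]]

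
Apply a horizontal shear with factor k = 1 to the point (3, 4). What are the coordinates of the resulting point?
(7, 4)

Shear matrix for horizontal shear with factor k = 1:
[[1, 1], [0, 1]]
Result: (3, 4) → (7, 4)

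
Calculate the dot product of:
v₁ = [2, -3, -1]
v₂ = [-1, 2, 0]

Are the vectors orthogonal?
-8, No

The dot product is the sum of products of corresponding components.
v₁·v₂ = (2)*(-1) + (-3)*(2) + (-1)*(0) = -2 - 6 + 0 = -8.
Two vectors are orthogonal iff their dot product is 0; here the dot product is -8, so the vectors are not orthogonal.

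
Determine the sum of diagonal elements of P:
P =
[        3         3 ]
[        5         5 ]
tr(P) = 3 + 5 = 8

The trace of a square matrix is the sum of its diagonal entries.
Diagonal entries of P: P[0][0] = 3, P[1][1] = 5.
tr(P) = 3 + 5 = 8.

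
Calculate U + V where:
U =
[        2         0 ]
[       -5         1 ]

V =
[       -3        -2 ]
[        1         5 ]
U + V =
[       -1        -2 ]
[       -4         6 ]

Matrix addition is elementwise: (U+V)[i][j] = U[i][j] + V[i][j].
  (U+V)[0][0] = (2) + (-3) = -1
  (U+V)[0][1] = (0) + (-2) = -2
  (U+V)[1][0] = (-5) + (1) = -4
  (U+V)[1][1] = (1) + (5) = 6
U + V =
[       -1        -2 ]
[       -4         6 ]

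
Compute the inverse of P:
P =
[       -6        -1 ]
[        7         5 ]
det(P) = -23
P⁻¹ =
[    -5/23     -1/23 ]
[     7/23      6/23 ]

For a 2×2 matrix P = [[a, b], [c, d]] with det(P) ≠ 0, P⁻¹ = (1/det(P)) * [[d, -b], [-c, a]].
det(P) = (-6)*(5) - (-1)*(7) = -30 + 7 = -23.
P⁻¹ = (1/-23) * [[5, 1], [-7, -6]].
Dividing each entry by -23 and reducing:
P⁻¹ =
[    -5/23     -1/23 ]
[     7/23      6/23 ]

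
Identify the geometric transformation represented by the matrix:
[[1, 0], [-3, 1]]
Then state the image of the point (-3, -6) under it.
vertical shear with factor -3; image of (-3, -6) is (-3, 3)

The matrix [[1, 0], [k, 1]] sends (x, y) to (x, -3x + y), leaving the x-coordinate fixed: a vertical shear.
The matrix [[1, 0], [-3, 1]] represents: vertical shear with factor -3.
Applying it to (-3, -6): [1·-3 + 0·-6, -3·-3 + 1·-6] = (-3, 3).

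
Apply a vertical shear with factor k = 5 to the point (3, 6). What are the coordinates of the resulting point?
(3, 21)

Shear matrix for vertical shear with factor k = 5:
[[1, 0], [5, 1]]
Result: (3, 6) → (3, 21)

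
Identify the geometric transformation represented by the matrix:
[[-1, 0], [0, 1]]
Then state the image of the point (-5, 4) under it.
reflection across the y-axis; image of (-5, 4) is (5, 4)

This is a symmetric orthogonal matrix with determinant -1, which characterizes a reflection in ℝ².
The matrix [[-1, 0], [0, 1]] represents: reflection across the y-axis.
Applying it to (-5, 4): [-1·-5 + 0·4, 0·-5 + 1·4] = (5, 4).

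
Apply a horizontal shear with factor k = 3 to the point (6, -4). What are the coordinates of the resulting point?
(-6, -4)

Shear matrix for horizontal shear with factor k = 3:
[[1, 3], [0, 1]]
Result: (6, -4) → (-6, -4)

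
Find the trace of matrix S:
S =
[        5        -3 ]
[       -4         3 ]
tr(S) = 5 + 3 = 8

The trace of a square matrix is the sum of its diagonal entries.
Diagonal entries of S: S[0][0] = 5, S[1][1] = 3.
tr(S) = 5 + 3 = 8.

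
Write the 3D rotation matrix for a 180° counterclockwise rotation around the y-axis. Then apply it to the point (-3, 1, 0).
R = [[-1, 0, 0], [0, 1, 0], [0, 0, -1]]; R·(-3, 1, 0) = (3, 1, 0)

Rotation matrix for 180° around y-axis:
cos(180°) = -1, sin(180°) = 0
R = [[-1, 0, 0], [0, 1, 0], [0, 0, -1]]
Apply to (-3, 1, 0): R·[-3, 1, 0]ᵀ = (3, 1, 0)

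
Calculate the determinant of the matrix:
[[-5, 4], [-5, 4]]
0

For a 2×2 matrix [[a, b], [c, d]], det = ad - bc
det = (-5)(4) - (4)(-5) = -20 - -20 = 0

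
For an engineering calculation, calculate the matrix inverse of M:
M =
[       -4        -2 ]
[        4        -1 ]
det(M) = 12
M⁻¹ =
[    -1/12       1/6 ]
[     -1/3      -1/3 ]

For a 2×2 matrix M = [[a, b], [c, d]] with det(M) ≠ 0, M⁻¹ = (1/det(M)) * [[d, -b], [-c, a]].
det(M) = (-4)*(-1) - (-2)*(4) = 4 + 8 = 12.
M⁻¹ = (1/12) * [[-1, 2], [-4, -4]].
Dividing each entry by 12 and reducing:
M⁻¹ =
[    -1/12       1/6 ]
[     -1/3      -1/3 ]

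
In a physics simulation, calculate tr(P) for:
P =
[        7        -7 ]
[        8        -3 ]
tr(P) = 7 - 3 = 4

The trace of a square matrix is the sum of its diagonal entries.
Diagonal entries of P: P[0][0] = 7, P[1][1] = -3.
tr(P) = 7 - 3 = 4.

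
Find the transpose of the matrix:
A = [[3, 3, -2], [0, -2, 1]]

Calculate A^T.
[[3, 0], [3, -2], [-2, 1]]

The transpose sends entry (i,j) to (j,i); rows become columns.
Row 0 of A: [3, 3, -2] -> column 0 of A^T.
Row 1 of A: [0, -2, 1] -> column 1 of A^T.
A^T = [[3, 0], [3, -2], [-2, 1]]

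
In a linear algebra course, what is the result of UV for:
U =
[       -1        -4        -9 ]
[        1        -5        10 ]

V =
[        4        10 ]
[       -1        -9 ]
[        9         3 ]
UV =
[      -81        -1 ]
[       99        85 ]

Matrix multiplication: (UV)[i][j] = sum over k of U[i][k] * V[k][j].
  (UV)[0][0] = (-1)*(4) + (-4)*(-1) + (-9)*(9) = -81
  (UV)[0][1] = (-1)*(10) + (-4)*(-9) + (-9)*(3) = -1
  (UV)[1][0] = (1)*(4) + (-5)*(-1) + (10)*(9) = 99
  (UV)[1][1] = (1)*(10) + (-5)*(-9) + (10)*(3) = 85
UV =
[      -81        -1 ]
[       99        85 ]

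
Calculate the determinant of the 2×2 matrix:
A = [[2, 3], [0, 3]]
6

For A = [[a, b], [c, d]], det(A) = a*d - b*c.
det(A) = (2)*(3) - (3)*(0) = 6 - 0 = 6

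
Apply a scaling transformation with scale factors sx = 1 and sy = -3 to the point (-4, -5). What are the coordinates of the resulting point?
(-4, 15)

Scaling matrix:
[[1, 0], [0, -3]]
Result: (-4 × 1, -5 × -3) = (-4, 15)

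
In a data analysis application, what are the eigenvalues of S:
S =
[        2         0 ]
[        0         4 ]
λ = 2, 4

Solve det(S - λI) = 0. For a 2×2 matrix the characteristic equation is λ² - (trace)λ + det = 0.
trace(S) = a + d = 2 + 4 = 6.
det(S) = a*d - b*c = (2)*(4) - (0)*(0) = 8 - 0 = 8.
Characteristic equation: λ² - (6)λ + (8) = 0.
Discriminant = (6)² - 4*(8) = 36 - 32 = 4.
λ = (6 ± √4) / 2 = (6 ± 2) / 2 = 2, 4.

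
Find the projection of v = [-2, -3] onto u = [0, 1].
[0, -3]

The projection of v onto u is proj_u(v) = ((v·u) / (u·u)) · u.
v·u = (-2)*(0) + (-3)*(1) = -3.
u·u = (0)*(0) + (1)*(1) = 1.
coefficient = -3 / 1 = -3.
proj_u(v) = -3 · [0, 1] = [0, -3].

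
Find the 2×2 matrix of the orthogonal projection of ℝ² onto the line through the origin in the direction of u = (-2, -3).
[[4/13, 6/13], [6/13, 9/13]]

The orthogonal projection onto the line spanned by a nonzero vector u = (a, b) has matrix P = (u uᵀ) / (uᵀ u) = (1/(a² + b²)) · [[a², ab], [ab, b²]].
Here u = (-2, -3), so a² + b² = 4 + 9 = 13.
P = (1/13) · [[4, 6], [6, 9]] = [[4/13, 6/13], [6/13, 9/13]].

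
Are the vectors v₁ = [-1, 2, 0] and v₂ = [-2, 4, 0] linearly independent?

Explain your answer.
No, linearly dependent (v₂ = 2·v₁)

Check whether there is a scalar k with v₂ = k·v₁.
Comparing components, k = 2 satisfies 2·[-1, 2, 0] = [-2, 4, 0].
Since v₂ is a scalar multiple of v₁, the two vectors are linearly dependent.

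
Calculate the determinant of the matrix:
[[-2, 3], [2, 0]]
-6

For a 2×2 matrix [[a, b], [c, d]], det = ad - bc
det = (-2)(0) - (3)(2) = 0 - 6 = -6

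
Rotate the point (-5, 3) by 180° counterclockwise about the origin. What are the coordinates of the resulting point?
(5, -3)

Rotation matrix R(θ) = [[cos θ, -sin θ], [sin θ, cos θ]]; for θ = 180°:
R = [[-1, 0], [0, -1]]
Result: R × [-5, 3]ᵀ = [-1·-5 + (0)·3, 0·-5 + (-1)·3]ᵀ = (5, -3)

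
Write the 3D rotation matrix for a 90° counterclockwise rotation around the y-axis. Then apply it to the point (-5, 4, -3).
R = [[0, 0, 1], [0, 1, 0], [-1, 0, 0]]; R·(-5, 4, -3) = (-3, 4, 5)

Rotation matrix for 90° around y-axis:
cos(90°) = 0, sin(90°) = 1
R = [[0, 0, 1], [0, 1, 0], [-1, 0, 0]]
Apply to (-5, 4, -3): R·[-5, 4, -3]ᵀ = (-3, 4, 5)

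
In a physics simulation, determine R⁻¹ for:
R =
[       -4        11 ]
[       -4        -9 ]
det(R) = 80
R⁻¹ =
[    -9/80    -11/80 ]
[     1/20     -1/20 ]

For a 2×2 matrix R = [[a, b], [c, d]] with det(R) ≠ 0, R⁻¹ = (1/det(R)) * [[d, -b], [-c, a]].
det(R) = (-4)*(-9) - (11)*(-4) = 36 + 44 = 80.
R⁻¹ = (1/80) * [[-9, -11], [4, -4]].
Dividing each entry by 80 and reducing:
R⁻¹ =
[    -9/80    -11/80 ]
[     1/20     -1/20 ]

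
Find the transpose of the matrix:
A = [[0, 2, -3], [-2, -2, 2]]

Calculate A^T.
[[0, -2], [2, -2], [-3, 2]]

The transpose sends entry (i,j) to (j,i); rows become columns.
Row 0 of A: [0, 2, -3] -> column 0 of A^T.
Row 1 of A: [-2, -2, 2] -> column 1 of A^T.
A^T = [[0, -2], [2, -2], [-3, 2]]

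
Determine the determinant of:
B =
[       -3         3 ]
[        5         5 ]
det(B) = -30

For a 2×2 matrix [[a, b], [c, d]], det = a*d - b*c.
det(B) = (-3)*(5) - (3)*(5) = -15 - 15 = -30.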